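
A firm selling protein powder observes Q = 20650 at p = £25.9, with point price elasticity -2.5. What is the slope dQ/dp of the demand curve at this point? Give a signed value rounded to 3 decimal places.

-1993.243

Ed = (dQ/dp)·(p/Q) ⇒ dQ/dp = Ed·Q/p = (-2.5)·20650/25.9 = -1993.24324…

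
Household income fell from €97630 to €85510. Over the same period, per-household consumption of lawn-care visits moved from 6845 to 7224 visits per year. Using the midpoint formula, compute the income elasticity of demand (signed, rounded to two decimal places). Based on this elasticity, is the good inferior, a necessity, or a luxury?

%ΔQ = (7224 − 6845)/[( 6845 + 7224)/2] = 379/7034.5 = 0.053877…
%ΔIncome = (85510 − 97630)/[( 97630 + 85510)/2] = -12120/91570 = -0.132357…
E_income = (379/7034.5) / (-12120/91570) = -0.4070…
E_income < 0 ⇒ inferior good.

-0.41; inferior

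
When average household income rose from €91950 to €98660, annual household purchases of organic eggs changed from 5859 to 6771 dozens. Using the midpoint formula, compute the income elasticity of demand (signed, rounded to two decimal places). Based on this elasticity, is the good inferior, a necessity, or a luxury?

%ΔQ = (6771 − 5859)/[( 5859 + 6771)/2] = 912/6315 = 0.144418…
%ΔIncome = (98660 − 91950)/[( 91950 + 98660)/2] = 6710/95305 = 0.070405…
E_income = (912/6315) / (6710/95305) = 2.0512…
E_income > 1 ⇒ normal good, luxury.

2.05; luxury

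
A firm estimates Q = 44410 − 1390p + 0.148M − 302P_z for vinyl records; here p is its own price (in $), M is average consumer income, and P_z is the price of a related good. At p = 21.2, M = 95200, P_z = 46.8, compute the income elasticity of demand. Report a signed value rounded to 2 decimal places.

At the given values, Q = 44410 − 1390(21.2) + 0.148(95200) − 302(46.8) = 14898.
∂Q/∂M = 0.148.
E = (0.148) × (95200/14898) = 0.9457…

0.95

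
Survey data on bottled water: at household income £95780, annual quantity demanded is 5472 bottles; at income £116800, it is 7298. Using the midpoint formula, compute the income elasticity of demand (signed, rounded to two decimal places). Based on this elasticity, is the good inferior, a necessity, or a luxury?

1.45; luxury

%ΔQ = (7298 − 5472)/[( 5472 + 7298)/2] = 1826/6385 = 0.285982…
%ΔIncome = (116800 − 95780)/[( 95780 + 116800)/2] = 21020/106290 = 0.197760…
E_income = (1826/6385) / (21020/106290) = 1.4461…
E_income > 1 ⇒ normal good, luxury.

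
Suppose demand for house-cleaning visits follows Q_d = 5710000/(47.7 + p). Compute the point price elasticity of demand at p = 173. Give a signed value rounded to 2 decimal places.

dQ_d/dp = −5710000/(47.7 + p)² = -117.228. At p = 173, Q_d = 25872.2.
Ed = (dQ_d/dp)·(p/Q_d) = (-117.228) × (173/25872.2) = -0.7838…

-0.78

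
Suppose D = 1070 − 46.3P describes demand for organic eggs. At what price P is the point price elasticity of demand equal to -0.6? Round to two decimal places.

8.67

Ed = −46.3P/(1070 − 46.3P). Set this equal to -0.6:
46.3P = 0.6·(1070 − 46.3P) ⇒ 46.3P(1 + 0.6) = 0.6·1070
P = 0.6·1070 / (46.3·1.6) = 8.6663…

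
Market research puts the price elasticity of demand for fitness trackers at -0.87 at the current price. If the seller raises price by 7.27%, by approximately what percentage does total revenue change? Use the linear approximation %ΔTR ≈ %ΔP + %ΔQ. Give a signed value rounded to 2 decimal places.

%ΔQ ≈ Ed × %ΔP = (-0.87) × (+7.27%) = -6.3249%
%ΔTR ≈ %ΔP + %ΔQ = (+7.27%) + (-6.3249%) = +0.9451%

+0.95%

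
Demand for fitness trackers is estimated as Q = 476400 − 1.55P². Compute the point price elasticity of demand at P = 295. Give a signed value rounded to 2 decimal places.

dQ/dP = −2·1.55·P = -914.5. At P = 295, Q = 341511.25.
Ed = (dQ/dP)·(P/Q) = (-914.5) × (295/341511.25) = -0.7899…

-0.79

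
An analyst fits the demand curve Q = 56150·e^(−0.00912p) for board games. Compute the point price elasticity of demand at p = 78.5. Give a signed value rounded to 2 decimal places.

dQ/dp = −0.00912·Q = -250.279. At p = 78.5, Q = 27442.9.
Ed = (dQ/dp)·(p/Q) = (-250.279) × (78.5/27442.9) = -0.7159…

-0.72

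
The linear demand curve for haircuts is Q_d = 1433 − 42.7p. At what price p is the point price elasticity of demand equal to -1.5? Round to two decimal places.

Ed = −42.7p/(1433 − 42.7p). Set this equal to -1.5:
42.7p = 1.5·(1433 − 42.7p) ⇒ 42.7p(1 + 1.5) = 1.5·1433
p = 1.5·1433 / (42.7·2.5) = 20.1358…

20.14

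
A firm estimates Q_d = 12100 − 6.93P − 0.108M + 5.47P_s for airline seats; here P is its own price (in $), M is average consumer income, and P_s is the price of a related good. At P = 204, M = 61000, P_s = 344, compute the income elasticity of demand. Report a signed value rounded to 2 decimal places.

At the given values, Q_d = 12100 − 6.93(204) − 0.108(61000) + 5.47(344) = 5979.96.
∂Q_d/∂M = -0.108.
E = (-0.108) × (61000/5979.96) = -1.1016…

-1.10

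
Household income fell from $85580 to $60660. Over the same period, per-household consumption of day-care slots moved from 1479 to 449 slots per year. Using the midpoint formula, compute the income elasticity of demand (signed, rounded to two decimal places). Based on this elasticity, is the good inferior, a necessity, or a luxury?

%ΔQ = (449 − 1479)/[( 1479 + 449)/2] = -1030/964 = -1.068464…
%ΔIncome = (60660 − 85580)/[( 85580 + 60660)/2] = -24920/73120 = -0.340809…
E_income = (-1030/964) / (-24920/73120) = 3.1350…
E_income > 1 ⇒ normal good, luxury.

3.14; luxury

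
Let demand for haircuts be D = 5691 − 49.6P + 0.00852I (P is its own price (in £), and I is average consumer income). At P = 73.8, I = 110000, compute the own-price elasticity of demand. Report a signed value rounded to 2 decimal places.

At the given values, D = 5691 − 49.6(73.8) + 0.00852(110000) = 2967.72.
∂D/∂P = −49.6.
E = (-49.6) × (73.8/2967.72) = -1.2334…

-1.23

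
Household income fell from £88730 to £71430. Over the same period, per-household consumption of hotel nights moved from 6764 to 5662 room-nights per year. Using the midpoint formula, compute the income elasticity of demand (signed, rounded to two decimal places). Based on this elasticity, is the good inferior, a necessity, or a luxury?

0.82; necessity

%ΔQ = (5662 − 6764)/[( 6764 + 5662)/2] = -1102/6213 = -0.177370…
%ΔIncome = (71430 − 88730)/[( 88730 + 71430)/2] = -17300/80080 = -0.216033…
E_income = (-1102/6213) / (-17300/80080) = 0.8210…
0 < E_income < 1 ⇒ normal good, necessity.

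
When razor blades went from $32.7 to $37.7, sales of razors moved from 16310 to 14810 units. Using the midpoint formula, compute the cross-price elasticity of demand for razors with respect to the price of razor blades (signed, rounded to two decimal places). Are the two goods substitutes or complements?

%ΔQ_{razors} = (14810 − 16310)/avg = -1500/15560 = -0.096401…
%ΔP_{razor blades} = (37.7 − 32.7)/avg = 5/35.2 = 0.142045…
E_cross = (-1500/15560) / (5/35.2) = -0.6786…
E_cross < 0 ⇒ the goods are complements.

-0.68; complements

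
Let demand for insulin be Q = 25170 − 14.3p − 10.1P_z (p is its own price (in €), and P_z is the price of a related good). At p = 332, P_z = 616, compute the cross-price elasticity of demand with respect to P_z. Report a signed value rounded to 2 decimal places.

At the given values, Q = 25170 − 14.3(332) − 10.1(616) = 14200.8.
∂Q/∂P_z = -10.1.
E = (-10.1) × (616/14200.8) = -0.4381…

-0.44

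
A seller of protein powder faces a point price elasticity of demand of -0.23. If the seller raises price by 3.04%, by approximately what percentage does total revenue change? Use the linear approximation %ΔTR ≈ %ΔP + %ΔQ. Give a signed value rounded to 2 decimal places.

+2.34%

%ΔQ ≈ Ed × %ΔP = (-0.23) × (+3.04%) = -0.6992%
%ΔTR ≈ %ΔP + %ΔQ = (+3.04%) + (-0.6992%) = +2.3408%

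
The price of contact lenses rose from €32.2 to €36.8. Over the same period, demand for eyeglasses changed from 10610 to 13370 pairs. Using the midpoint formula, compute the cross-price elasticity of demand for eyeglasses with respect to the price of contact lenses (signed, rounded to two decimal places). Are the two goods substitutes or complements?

1.73; substitutes

%ΔQ_{eyeglasses} = (13370 − 10610)/avg = 2760/11990 = 0.230191…
%ΔP_{contact lenses} = (36.8 − 32.2)/avg = 4.6/34.5 = 0.133333…
E_cross = (2760/11990) / (4.6/34.5) = 1.7264…
E_cross > 0 ⇒ the goods are substitutes.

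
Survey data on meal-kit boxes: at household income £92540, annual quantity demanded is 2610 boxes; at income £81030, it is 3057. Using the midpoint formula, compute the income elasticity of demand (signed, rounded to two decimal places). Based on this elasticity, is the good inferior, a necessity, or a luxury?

%ΔQ = (3057 − 2610)/[( 2610 + 3057)/2] = 447/2833.5 = 0.157755…
%ΔIncome = (81030 − 92540)/[( 92540 + 81030)/2] = -11510/86785 = -0.132626…
E_income = (447/2833.5) / (-11510/86785) = -1.1894…
E_income < 0 ⇒ inferior good.

-1.19; inferior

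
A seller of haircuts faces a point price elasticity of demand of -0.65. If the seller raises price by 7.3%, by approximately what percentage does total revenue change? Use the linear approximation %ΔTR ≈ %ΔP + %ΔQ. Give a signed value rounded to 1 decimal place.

+2.6%

%ΔQ ≈ Ed × %ΔP = (-0.65) × (+7.3%) = -4.7450%
%ΔTR ≈ %ΔP + %ΔQ = (+7.3%) + (-4.7450%) = +2.5550%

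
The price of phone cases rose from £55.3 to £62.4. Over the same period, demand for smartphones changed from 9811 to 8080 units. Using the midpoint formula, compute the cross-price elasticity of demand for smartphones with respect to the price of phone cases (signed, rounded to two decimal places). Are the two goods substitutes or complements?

-1.60; complements

%ΔQ_{smartphones} = (8080 − 9811)/avg = -1731/8945.5 = -0.193505…
%ΔP_{phone cases} = (62.4 − 55.3)/avg = 7.1/58.85 = 0.120645…
E_cross = (-1731/8945.5) / (7.1/58.85) = -1.6039…
E_cross < 0 ⇒ the goods are complements.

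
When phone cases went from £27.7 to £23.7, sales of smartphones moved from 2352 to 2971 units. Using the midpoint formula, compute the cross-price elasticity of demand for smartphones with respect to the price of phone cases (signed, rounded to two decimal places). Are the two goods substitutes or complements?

-1.49; complements

%ΔQ_{smartphones} = (2971 − 2352)/avg = 619/2661.5 = 0.232575…
%ΔP_{phone cases} = (23.7 − 27.7)/avg = -4/25.7 = -0.155642…
E_cross = (619/2661.5) / (-4/25.7) = -1.4942…
E_cross < 0 ⇒ the goods are complements.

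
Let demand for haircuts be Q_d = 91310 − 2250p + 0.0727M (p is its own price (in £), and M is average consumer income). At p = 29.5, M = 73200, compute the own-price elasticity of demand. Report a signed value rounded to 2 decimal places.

-2.19

At the given values, Q_d = 91310 − 2250(29.5) + 0.0727(73200) = 30256.64.
∂Q_d/∂p = −2250.
E = (-2250) × (29.5/30256.64) = -2.1937…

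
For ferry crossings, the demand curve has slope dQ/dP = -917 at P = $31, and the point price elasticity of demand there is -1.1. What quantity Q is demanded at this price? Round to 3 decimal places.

25842.727

Ed = (dQ/dP)·(P/Q) ⇒ Q = (dQ/dP)·P/Ed = (-917)·31/(-1.1) = 25842.72727…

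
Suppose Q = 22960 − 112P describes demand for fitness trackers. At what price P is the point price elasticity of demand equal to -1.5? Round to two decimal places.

Ed = −112P/(22960 − 112P). Set this equal to -1.5:
112P = 1.5·(22960 − 112P) ⇒ 112P(1 + 1.5) = 1.5·22960
P = 1.5·22960 / (112·2.5) = 123

123.00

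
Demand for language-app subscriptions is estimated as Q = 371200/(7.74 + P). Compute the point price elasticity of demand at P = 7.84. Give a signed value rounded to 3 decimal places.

dQ/dP = −371200/(7.74 + P)² = -1529.23. At P = 7.84, Q = 23825.4.
Ed = (dQ/dP)·(P/Q) = (-1529.23) × (7.84/23825.4) = -0.50320…

-0.503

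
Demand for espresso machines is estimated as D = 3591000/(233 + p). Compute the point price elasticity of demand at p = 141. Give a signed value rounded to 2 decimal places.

dD/dp = −3591000/(233 + p)² = -25.6727. At p = 141, D = 9601.6.
Ed = (dD/dp)·(p/D) = (-25.6727) × (141/9601.6) = -0.3770…

-0.38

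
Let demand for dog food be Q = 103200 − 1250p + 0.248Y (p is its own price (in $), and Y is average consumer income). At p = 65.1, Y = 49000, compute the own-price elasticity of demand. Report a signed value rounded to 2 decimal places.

-2.40

At the given values, Q = 103200 − 1250(65.1) + 0.248(49000) = 33977.
∂Q/∂p = −1250.
E = (-1250) × (65.1/33977) = -2.3950…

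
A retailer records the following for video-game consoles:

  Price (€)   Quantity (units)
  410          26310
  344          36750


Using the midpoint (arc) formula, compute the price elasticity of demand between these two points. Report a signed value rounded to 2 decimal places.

-1.89

%ΔQ = (36750 − 26310) / [(26310 + 36750)/2] = 10440/31530 = 0.331113…
%ΔP = (344 − 410) / [(410 + 344)/2] = -66/377 = -0.175066…
Arc Ed = %ΔQ / %ΔP = (10440/31530) / (-66/377) = -1.8913…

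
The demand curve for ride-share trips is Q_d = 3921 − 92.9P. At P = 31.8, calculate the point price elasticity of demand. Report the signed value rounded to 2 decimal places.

dQ_d/dP = −92.9. At P = 31.8, Q_d = 3921 − 92.9(31.8) = 966.78.
Ed = (dQ_d/dP)·(P/Q_d) = −92.9 × (31.8/966.78) = -3.0557…

-3.06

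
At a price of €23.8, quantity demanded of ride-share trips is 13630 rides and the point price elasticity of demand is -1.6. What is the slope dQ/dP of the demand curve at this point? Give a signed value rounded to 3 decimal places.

Ed = (dQ/dP)·(P/Q) ⇒ dQ/dP = Ed·Q/P = (-1.6)·13630/23.8 = -916.30252…

-916.303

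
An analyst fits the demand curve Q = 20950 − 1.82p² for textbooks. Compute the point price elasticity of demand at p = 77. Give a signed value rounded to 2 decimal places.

-2.12

dQ/dp = −2·1.82·p = -280.28. At p = 77, Q = 10159.22.
Ed = (dQ/dp)·(p/Q) = (-280.28) × (77/10159.22) = -2.1243…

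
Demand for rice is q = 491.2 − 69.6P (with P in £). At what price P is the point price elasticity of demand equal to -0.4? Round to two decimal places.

2.02

Ed = −69.6P/(491.2 − 69.6P). Set this equal to -0.4:
69.6P = 0.4·(491.2 − 69.6P) ⇒ 69.6P(1 + 0.4) = 0.4·491.2
P = 0.4·491.2 / (69.6·1.4) = 2.0164…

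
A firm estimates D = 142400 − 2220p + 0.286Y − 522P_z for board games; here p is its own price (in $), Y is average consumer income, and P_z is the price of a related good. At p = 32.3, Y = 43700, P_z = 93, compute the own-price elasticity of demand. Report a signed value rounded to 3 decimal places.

-2.070

At the given values, D = 142400 − 2220(32.3) + 0.286(43700) − 522(93) = 34646.2.
∂D/∂p = −2220.
E = (-2220) × (32.3/34646.2) = -2.06966…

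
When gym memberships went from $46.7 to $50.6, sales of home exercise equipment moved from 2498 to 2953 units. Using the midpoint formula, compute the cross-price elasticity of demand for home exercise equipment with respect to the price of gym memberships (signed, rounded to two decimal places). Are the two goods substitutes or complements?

2.08; substitutes

%ΔQ_{home exercise equipment} = (2953 − 2498)/avg = 455/2725.5 = 0.166941…
%ΔP_{gym memberships} = (50.6 − 46.7)/avg = 3.9/48.65 = 0.080164…
E_cross = (455/2725.5) / (3.9/48.65) = 2.0824…
E_cross > 0 ⇒ the goods are substitutes.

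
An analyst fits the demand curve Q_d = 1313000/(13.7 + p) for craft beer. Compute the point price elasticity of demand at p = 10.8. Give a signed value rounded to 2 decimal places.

dQ_d/dp = −1313000/(13.7 + p)² = -2187.42. At p = 10.8, Q_d = 53591.8.
Ed = (dQ_d/dp)·(p/Q_d) = (-2187.42) × (10.8/53591.8) = -0.4408…

-0.44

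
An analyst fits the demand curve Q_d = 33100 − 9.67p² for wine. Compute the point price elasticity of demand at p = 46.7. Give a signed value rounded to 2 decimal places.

-3.51

dQ_d/dp = −2·9.67·p = -903.178. At p = 46.7, Q_d = 12010.7937.
Ed = (dQ_d/dp)·(p/Q_d) = (-903.178) × (46.7/12010.7937) = -3.5117…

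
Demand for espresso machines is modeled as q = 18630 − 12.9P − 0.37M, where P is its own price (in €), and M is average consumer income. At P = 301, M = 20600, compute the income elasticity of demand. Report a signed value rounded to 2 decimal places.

At the given values, q = 18630 − 12.9(301) − 0.37(20600) = 7125.1.
∂q/∂M = -0.37.
E = (-0.37) × (20600/7125.1) = -1.0697…

-1.07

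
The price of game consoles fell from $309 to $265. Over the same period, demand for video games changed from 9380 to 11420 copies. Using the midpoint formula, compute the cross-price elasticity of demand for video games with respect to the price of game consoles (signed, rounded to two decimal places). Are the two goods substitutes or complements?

-1.28; complements

%ΔQ_{video games} = (11420 − 9380)/avg = 2040/10400 = 0.196153…
%ΔP_{game consoles} = (265 − 309)/avg = -44/287 = -0.153310…
E_cross = (2040/10400) / (-44/287) = -1.2794…
E_cross < 0 ⇒ the goods are complements.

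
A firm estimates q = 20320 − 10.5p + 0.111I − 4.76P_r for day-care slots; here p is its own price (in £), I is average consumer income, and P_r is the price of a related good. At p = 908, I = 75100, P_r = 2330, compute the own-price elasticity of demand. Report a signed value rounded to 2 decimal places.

-1.19

At the given values, q = 20320 − 10.5(908) + 0.111(75100) − 4.76(2330) = 8031.3.
∂q/∂p = −10.5.
E = (-10.5) × (908/8031.3) = -1.1871…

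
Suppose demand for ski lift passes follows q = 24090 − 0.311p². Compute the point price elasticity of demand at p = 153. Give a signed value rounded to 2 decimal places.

-0.87

dq/dp = −2·0.311·p = -95.166. At p = 153, q = 16809.801.
Ed = (dq/dp)·(p/q) = (-95.166) × (153/16809.801) = -0.8661…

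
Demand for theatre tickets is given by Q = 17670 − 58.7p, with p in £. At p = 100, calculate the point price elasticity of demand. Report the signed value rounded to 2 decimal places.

-0.50

dQ/dp = −58.7. At p = 100, Q = 17670 − 58.7(100) = 11800.
Ed = (dQ/dp)·(p/Q) = −58.7 × (100/11800) = -0.4974…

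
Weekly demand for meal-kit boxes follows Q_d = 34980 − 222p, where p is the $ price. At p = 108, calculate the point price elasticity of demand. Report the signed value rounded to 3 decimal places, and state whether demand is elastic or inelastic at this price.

-2.179; elastic

dQ_d/dp = −222. At p = 108, Q_d = 34980 − 222(108) = 11004.
Ed = (dQ_d/dp)·(p/Q_d) = −222 × (108/11004) = -2.17884…
|Ed| = 2.179 > 1, so demand is elastic.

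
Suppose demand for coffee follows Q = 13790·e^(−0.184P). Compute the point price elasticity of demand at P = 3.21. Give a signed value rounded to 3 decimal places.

-0.591

dQ/dP = −0.184·Q = -1405.63. At P = 3.21, Q = 7639.28.
Ed = (dQ/dP)·(P/Q) = (-1405.63) × (3.21/7639.28) = -0.59064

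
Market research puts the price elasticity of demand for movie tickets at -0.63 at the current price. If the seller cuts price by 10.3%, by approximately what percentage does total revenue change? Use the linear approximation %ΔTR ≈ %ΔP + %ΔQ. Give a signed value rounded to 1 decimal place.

-3.8%

%ΔQ ≈ Ed × %ΔP = (-0.63) × (-10.3%) = +6.4890%
%ΔTR ≈ %ΔP + %ΔQ = (-10.3%) + (+6.4890%) = -3.8110%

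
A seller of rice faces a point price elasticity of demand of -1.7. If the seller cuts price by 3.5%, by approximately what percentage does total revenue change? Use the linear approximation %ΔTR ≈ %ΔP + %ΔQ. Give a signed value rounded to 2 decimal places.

+2.45%

%ΔQ ≈ Ed × %ΔP = (-1.7) × (-3.5%) = +5.9500%
%ΔTR ≈ %ΔP + %ΔQ = (-3.5%) + (+5.9500%) = +2.4500%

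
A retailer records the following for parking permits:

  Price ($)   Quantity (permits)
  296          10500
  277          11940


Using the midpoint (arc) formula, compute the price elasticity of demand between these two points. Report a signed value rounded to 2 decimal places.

-1.94

%ΔQ = (11940 − 10500) / [(10500 + 11940)/2] = 1440/11220 = 0.128342…
%ΔP = (277 − 296) / [(296 + 277)/2] = -19/286.5 = -0.066317…
Arc Ed = %ΔQ / %ΔP = (1440/11220) / (-19/286.5) = -1.9352…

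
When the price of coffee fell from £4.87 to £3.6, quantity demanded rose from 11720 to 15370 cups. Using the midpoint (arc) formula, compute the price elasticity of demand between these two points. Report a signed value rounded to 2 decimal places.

-0.90

%ΔQ = (15370 − 11720) / [(11720 + 15370)/2] = 3650/13545 = 0.269472…
%ΔP = (3.6 − 4.87) / [(4.87 + 3.6)/2] = -1.27/4.235 = -0.299881…
Arc Ed = %ΔQ / %ΔP = (3650/13545) / (-1.27/4.235) = -0.8985…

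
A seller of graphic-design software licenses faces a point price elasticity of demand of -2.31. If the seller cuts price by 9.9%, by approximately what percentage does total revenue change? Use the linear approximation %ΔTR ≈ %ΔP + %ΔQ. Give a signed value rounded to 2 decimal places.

%ΔQ ≈ Ed × %ΔP = (-2.31) × (-9.9%) = +22.8690%
%ΔTR ≈ %ΔP + %ΔQ = (-9.9%) + (+22.8690%) = +12.9690%

+12.97%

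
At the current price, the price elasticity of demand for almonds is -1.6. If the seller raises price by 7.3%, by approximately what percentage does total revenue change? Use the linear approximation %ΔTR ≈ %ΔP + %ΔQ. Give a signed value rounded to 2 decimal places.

-4.38%

%ΔQ ≈ Ed × %ΔP = (-1.6) × (+7.3%) = -11.6800%
%ΔTR ≈ %ΔP + %ΔQ = (+7.3%) + (-11.6800%) = -4.3800%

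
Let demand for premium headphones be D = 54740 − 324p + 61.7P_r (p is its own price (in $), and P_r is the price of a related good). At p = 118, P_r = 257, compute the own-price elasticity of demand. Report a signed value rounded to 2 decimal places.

At the given values, D = 54740 − 324(118) + 61.7(257) = 32364.9.
∂D/∂p = −324.
E = (-324) × (118/32364.9) = -1.1812…

-1.18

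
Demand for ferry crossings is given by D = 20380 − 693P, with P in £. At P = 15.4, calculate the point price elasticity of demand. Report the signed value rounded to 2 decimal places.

-1.10

dD/dP = −693. At P = 15.4, D = 20380 − 693(15.4) = 9707.8.
Ed = (dD/dP)·(P/D) = −693 × (15.4/9707.8) = -1.0993…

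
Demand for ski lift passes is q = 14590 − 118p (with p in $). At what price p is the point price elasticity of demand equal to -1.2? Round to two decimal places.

67.44

Ed = −118p/(14590 − 118p). Set this equal to -1.2:
118p = 1.2·(14590 − 118p) ⇒ 118p(1 + 1.2) = 1.2·14590
p = 1.2·14590 / (118·2.2) = 67.4422…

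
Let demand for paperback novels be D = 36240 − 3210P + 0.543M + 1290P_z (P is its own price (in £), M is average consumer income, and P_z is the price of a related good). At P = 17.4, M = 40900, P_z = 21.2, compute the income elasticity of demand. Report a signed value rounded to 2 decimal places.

At the given values, D = 36240 − 3210(17.4) + 0.543(40900) + 1290(21.2) = 29942.7.
∂D/∂M = 0.543.
E = (0.543) × (40900/29942.7) = 0.7417…

0.74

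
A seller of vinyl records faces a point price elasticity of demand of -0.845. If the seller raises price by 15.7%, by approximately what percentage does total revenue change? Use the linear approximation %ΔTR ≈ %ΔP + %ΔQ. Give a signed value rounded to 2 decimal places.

%ΔQ ≈ Ed × %ΔP = (-0.845) × (+15.7%) = -13.2665%
%ΔTR ≈ %ΔP + %ΔQ = (+15.7%) + (-13.2665%) = +2.4335%

+2.43%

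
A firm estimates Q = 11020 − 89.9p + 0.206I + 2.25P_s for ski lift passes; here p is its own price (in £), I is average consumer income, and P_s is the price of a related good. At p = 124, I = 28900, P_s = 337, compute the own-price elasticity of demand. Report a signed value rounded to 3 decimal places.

At the given values, Q = 11020 − 89.9(124) + 0.206(28900) + 2.25(337) = 6584.05.
∂Q/∂p = −89.9.
E = (-89.9) × (124/6584.05) = -1.69312…

-1.693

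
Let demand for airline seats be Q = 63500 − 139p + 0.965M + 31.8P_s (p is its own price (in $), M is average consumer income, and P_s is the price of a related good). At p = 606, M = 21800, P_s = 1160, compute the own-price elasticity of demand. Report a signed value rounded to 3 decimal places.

-2.265

At the given values, Q = 63500 − 139(606) + 0.965(21800) + 31.8(1160) = 37191.
∂Q/∂p = −139.
E = (-139) × (606/37191) = -2.26490…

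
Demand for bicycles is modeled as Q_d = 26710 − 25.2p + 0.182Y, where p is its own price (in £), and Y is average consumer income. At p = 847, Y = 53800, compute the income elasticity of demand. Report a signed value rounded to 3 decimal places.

At the given values, Q_d = 26710 − 25.2(847) + 0.182(53800) = 15157.2.
∂Q_d/∂Y = 0.182.
E = (0.182) × (53800/15157.2) = 0.64600…

0.646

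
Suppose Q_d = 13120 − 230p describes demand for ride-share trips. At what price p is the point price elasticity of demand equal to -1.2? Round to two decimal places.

Ed = −230p/(13120 − 230p). Set this equal to -1.2:
230p = 1.2·(13120 − 230p) ⇒ 230p(1 + 1.2) = 1.2·13120
p = 1.2·13120 / (230·2.2) = 31.1146…

31.11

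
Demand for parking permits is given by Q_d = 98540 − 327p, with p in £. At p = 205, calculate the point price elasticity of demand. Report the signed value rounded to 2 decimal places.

dQ_d/dp = −327. At p = 205, Q_d = 98540 − 327(205) = 31505.
Ed = (dQ_d/dp)·(p/Q_d) = −327 × (205/31505) = -2.1277…

-2.13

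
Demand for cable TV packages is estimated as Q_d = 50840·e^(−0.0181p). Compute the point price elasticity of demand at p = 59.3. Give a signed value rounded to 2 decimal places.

-1.07

dQ_d/dp = −0.0181·Q_d = -314.588. At p = 59.3, Q_d = 17380.6.
Ed = (dQ_d/dp)·(p/Q_d) = (-314.588) × (59.3/17380.6) = -1.0733…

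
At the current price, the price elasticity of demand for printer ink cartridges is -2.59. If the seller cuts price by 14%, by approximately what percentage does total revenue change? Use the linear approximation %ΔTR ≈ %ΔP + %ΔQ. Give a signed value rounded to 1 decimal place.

+22.3%

%ΔQ ≈ Ed × %ΔP = (-2.59) × (-14%) = +36.2600%
%ΔTR ≈ %ΔP + %ΔQ = (-14%) + (+36.2600%) = +22.2600%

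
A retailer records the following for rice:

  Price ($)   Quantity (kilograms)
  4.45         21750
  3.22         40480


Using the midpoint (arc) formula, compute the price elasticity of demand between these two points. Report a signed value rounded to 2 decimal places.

%ΔQ = (40480 − 21750) / [(21750 + 40480)/2] = 18730/31115 = 0.601960…
%ΔP = (3.22 − 4.45) / [(4.45 + 3.22)/2] = -1.23/3.835 = -0.320730…
Arc Ed = %ΔQ / %ΔP = (18730/31115) / (-1.23/3.835) = -1.8768…

-1.88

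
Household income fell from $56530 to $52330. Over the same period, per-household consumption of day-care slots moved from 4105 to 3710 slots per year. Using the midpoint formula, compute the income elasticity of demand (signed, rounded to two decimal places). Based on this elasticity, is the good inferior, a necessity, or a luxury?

%ΔQ = (3710 − 4105)/[( 4105 + 3710)/2] = -395/3907.5 = -0.101087…
%ΔIncome = (52330 − 56530)/[( 56530 + 52330)/2] = -4200/54430 = -0.077163…
E_income = (-395/3907.5) / (-4200/54430) = 1.3100…
E_income > 1 ⇒ normal good, luxury.

1.31; luxury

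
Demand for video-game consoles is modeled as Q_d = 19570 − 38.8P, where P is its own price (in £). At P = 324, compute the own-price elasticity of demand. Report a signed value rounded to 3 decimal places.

At the given values, Q_d = 19570 − 38.8(324) = 6998.8.
∂Q_d/∂P = −38.8.
E = (-38.8) × (324/6998.8) = -1.79619…

-1.796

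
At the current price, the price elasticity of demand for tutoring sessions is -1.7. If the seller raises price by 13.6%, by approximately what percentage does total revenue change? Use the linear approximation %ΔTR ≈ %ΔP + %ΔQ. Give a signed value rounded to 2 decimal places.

%ΔQ ≈ Ed × %ΔP = (-1.7) × (+13.6%) = -23.1200%
%ΔTR ≈ %ΔP + %ΔQ = (+13.6%) + (-23.1200%) = -9.5200%

-9.52%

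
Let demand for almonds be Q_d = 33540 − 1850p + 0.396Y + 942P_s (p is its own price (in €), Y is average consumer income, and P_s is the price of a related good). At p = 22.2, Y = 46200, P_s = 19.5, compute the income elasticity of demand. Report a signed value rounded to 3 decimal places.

0.628

At the given values, Q_d = 33540 − 1850(22.2) + 0.396(46200) + 942(19.5) = 29134.2.
∂Q_d/∂Y = 0.396.
E = (0.396) × (46200/29134.2) = 0.62796…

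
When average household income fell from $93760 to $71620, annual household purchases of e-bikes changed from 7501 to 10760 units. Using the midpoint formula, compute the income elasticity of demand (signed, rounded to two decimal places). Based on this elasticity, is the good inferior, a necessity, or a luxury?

%ΔQ = (10760 − 7501)/[( 7501 + 10760)/2] = 3259/9130.5 = 0.356935…
%ΔIncome = (71620 − 93760)/[( 93760 + 71620)/2] = -22140/82690 = -0.267747…
E_income = (3259/9130.5) / (-22140/82690) = -1.3331…
E_income < 0 ⇒ inferior good.

-1.33; inferior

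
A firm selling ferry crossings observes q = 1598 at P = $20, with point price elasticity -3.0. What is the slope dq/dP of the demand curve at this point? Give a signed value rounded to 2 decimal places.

Ed = (dq/dP)·(P/q) ⇒ dq/dP = Ed·q/P = (-3.0)·1598/20 = -239.7

-239.70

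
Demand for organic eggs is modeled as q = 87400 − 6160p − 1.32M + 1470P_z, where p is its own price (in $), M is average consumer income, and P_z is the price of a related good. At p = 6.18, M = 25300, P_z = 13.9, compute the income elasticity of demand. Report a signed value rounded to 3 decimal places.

At the given values, q = 87400 − 6160(6.18) − 1.32(25300) + 1470(13.9) = 36368.2.
∂q/∂M = -1.32.
E = (-1.32) × (25300/36368.2) = -0.91827…

-0.918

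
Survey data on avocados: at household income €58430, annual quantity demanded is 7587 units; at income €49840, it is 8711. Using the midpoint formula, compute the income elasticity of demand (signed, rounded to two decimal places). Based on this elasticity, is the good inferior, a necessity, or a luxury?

-0.87; inferior

%ΔQ = (8711 − 7587)/[( 7587 + 8711)/2] = 1124/8149 = 0.137931…
%ΔIncome = (49840 − 58430)/[( 58430 + 49840)/2] = -8590/54135 = -0.158677…
E_income = (1124/8149) / (-8590/54135) = -0.8692…
E_income < 0 ⇒ inferior good.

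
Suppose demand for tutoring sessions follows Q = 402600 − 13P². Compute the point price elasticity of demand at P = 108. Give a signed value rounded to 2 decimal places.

-1.21

dQ/dP = −2·13·P = -2808. At P = 108, Q = 250968.
Ed = (dQ/dP)·(P/Q) = (-2808) × (108/250968) = -1.2083…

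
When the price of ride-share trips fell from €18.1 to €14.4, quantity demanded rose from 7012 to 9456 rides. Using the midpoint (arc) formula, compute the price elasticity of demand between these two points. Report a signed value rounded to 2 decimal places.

-1.30

%ΔQ = (9456 − 7012) / [(7012 + 9456)/2] = 2444/8234 = 0.296818…
%ΔP = (14.4 − 18.1) / [(18.1 + 14.4)/2] = -3.7/16.25 = -0.227692…
Arc Ed = %ΔQ / %ΔP = (2444/8234) / (-3.7/16.25) = -1.3035…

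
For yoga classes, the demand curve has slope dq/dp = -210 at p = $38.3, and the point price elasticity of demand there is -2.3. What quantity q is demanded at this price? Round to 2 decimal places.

Ed = (dq/dp)·(p/q) ⇒ q = (dq/dp)·p/Ed = (-210)·38.3/(-2.3) = 3496.9565…

3496.96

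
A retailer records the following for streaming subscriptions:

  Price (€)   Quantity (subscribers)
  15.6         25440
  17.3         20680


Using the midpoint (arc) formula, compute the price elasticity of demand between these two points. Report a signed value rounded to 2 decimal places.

-2.00

%ΔQ = (20680 − 25440) / [(25440 + 20680)/2] = -4760/23060 = -0.206418…
%ΔP = (17.3 − 15.6) / [(15.6 + 17.3)/2] = 1.7/16.45 = 0.103343…
Arc Ed = %ΔQ / %ΔP = (-4760/23060) / (1.7/16.45) = -1.9973…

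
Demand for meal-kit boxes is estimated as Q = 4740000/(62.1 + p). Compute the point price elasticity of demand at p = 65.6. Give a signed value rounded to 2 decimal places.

dQ/dp = −4740000/(62.1 + p)² = -290.668. At p = 65.6, Q = 37118.2.
Ed = (dQ/dp)·(p/Q) = (-290.668) × (65.6/37118.2) = -0.5137…

-0.51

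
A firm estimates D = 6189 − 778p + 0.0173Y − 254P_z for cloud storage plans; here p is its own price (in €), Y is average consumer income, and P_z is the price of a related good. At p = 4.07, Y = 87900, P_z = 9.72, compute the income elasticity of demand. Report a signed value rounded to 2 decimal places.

At the given values, D = 6189 − 778(4.07) + 0.0173(87900) − 254(9.72) = 2074.33.
∂D/∂Y = 0.0173.
E = (0.0173) × (87900/2074.33) = 0.7330…

0.73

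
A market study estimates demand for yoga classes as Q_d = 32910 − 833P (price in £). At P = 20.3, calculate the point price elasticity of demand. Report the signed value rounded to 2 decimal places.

dQ_d/dP = −833. At P = 20.3, Q_d = 32910 − 833(20.3) = 16000.1.
Ed = (dQ_d/dP)·(P/Q_d) = −833 × (20.3/16000.1) = -1.0568…

-1.06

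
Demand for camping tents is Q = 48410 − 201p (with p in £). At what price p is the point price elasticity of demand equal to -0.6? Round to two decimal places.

90.32

Ed = −201p/(48410 − 201p). Set this equal to -0.6:
201p = 0.6·(48410 − 201p) ⇒ 201p(1 + 0.6) = 0.6·48410
p = 0.6·48410 / (201·1.6) = 90.3171…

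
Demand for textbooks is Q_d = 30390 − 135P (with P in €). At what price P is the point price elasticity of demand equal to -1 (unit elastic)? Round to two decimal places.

Ed = −135P/(30390 − 135P). Set this equal to -1:
135P = 1·(30390 − 135P) ⇒ 135P(1 + 1) = 1·30390
P = 1·30390 / (135·2) = 112.5555…

112.56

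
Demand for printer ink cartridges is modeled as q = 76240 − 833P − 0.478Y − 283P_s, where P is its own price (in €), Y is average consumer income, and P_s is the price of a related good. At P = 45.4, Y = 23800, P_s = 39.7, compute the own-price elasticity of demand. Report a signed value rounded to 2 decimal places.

At the given values, q = 76240 − 833(45.4) − 0.478(23800) − 283(39.7) = 15810.3.
∂q/∂P = −833.
E = (-833) × (45.4/15810.3) = -2.3919…

-2.39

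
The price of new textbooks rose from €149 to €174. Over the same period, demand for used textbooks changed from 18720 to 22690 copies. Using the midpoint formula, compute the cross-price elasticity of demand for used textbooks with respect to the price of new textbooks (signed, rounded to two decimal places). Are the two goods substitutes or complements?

1.24; substitutes

%ΔQ_{used textbooks} = (22690 − 18720)/avg = 3970/20705 = 0.191741…
%ΔP_{new textbooks} = (174 − 149)/avg = 25/161.5 = 0.154798…
E_cross = (3970/20705) / (25/161.5) = 1.2386…
E_cross > 0 ⇒ the goods are substitutes.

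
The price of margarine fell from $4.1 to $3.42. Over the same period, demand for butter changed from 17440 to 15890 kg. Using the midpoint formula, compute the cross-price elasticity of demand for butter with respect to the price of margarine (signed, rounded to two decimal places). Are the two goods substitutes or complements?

0.51; substitutes

%ΔQ_{butter} = (15890 − 17440)/avg = -1550/16665 = -0.093009…
%ΔP_{margarine} = (3.42 − 4.1)/avg = -0.68/3.76 = -0.180851…
E_cross = (-1550/16665) / (-0.68/3.76) = 0.5142…
E_cross > 0 ⇒ the goods are substitutes.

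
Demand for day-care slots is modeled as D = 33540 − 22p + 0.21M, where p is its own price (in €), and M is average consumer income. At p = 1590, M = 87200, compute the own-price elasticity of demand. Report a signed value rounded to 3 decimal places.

At the given values, D = 33540 − 22(1590) + 0.21(87200) = 16872.
∂D/∂p = −22.
E = (-22) × (1590/16872) = -2.07325…

-2.073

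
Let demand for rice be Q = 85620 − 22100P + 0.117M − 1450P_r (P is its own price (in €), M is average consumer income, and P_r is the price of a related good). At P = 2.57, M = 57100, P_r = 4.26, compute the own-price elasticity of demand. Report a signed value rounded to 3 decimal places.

-1.937

At the given values, Q = 85620 − 22100(2.57) + 0.117(57100) − 1450(4.26) = 29326.7.
∂Q/∂P = −22100.
E = (-22100) × (2.57/29326.7) = -1.93669…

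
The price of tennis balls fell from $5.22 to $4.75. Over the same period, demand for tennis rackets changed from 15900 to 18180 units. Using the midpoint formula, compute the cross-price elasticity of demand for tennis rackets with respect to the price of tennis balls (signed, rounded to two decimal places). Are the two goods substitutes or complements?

-1.42; complements

%ΔQ_{tennis rackets} = (18180 − 15900)/avg = 2280/17040 = 0.133802…
%ΔP_{tennis balls} = (4.75 − 5.22)/avg = -0.47/4.985 = -0.094282…
E_cross = (2280/17040) / (-0.47/4.985) = -1.4191…
E_cross < 0 ⇒ the goods are complements.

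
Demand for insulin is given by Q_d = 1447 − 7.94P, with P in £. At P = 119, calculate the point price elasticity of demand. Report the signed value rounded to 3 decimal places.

-1.882

dQ_d/dP = −7.94. At P = 119, Q_d = 1447 − 7.94(119) = 502.14.
Ed = (dQ_d/dP)·(P/Q_d) = −7.94 × (119/502.14) = -1.88166…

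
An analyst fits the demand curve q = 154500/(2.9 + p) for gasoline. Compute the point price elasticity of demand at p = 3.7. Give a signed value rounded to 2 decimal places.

-0.56

dq/dp = −154500/(2.9 + p)² = -3546.83. At p = 3.7, q = 23409.1.
Ed = (dq/dp)·(p/q) = (-3546.83) × (3.7/23409.1) = -0.5606…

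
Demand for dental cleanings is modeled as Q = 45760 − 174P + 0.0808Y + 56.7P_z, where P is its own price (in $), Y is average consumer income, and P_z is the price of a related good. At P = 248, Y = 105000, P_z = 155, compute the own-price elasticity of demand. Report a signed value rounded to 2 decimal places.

-2.17

At the given values, Q = 45760 − 174(248) + 0.0808(105000) + 56.7(155) = 19880.5.
∂Q/∂P = −174.
E = (-174) × (248/19880.5) = -2.1705…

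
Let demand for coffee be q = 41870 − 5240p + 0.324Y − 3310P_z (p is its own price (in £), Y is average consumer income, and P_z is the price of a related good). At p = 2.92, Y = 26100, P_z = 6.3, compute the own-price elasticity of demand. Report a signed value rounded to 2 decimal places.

At the given values, q = 41870 − 5240(2.92) + 0.324(26100) − 3310(6.3) = 14172.6.
∂q/∂p = −5240.
E = (-5240) × (2.92/14172.6) = -1.0796…

-1.08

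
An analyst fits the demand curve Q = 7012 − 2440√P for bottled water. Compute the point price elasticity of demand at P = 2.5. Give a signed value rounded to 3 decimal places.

dQ/dP = −2440/(2√P) = -771.596. At P = 2.5, Q = 3154.02.
Ed = (dQ/dP)·(P/Q) = (-771.596) × (2.5/3154.02) = -0.61159…

-0.612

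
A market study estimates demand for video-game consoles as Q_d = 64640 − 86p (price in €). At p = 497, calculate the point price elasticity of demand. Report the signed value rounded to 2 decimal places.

-1.95

dQ_d/dp = −86. At p = 497, Q_d = 64640 − 86(497) = 21898.
Ed = (dQ_d/dp)·(p/Q_d) = −86 × (497/21898) = -1.9518…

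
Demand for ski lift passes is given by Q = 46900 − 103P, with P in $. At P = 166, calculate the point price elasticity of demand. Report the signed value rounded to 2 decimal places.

dQ/dP = −103. At P = 166, Q = 46900 − 103(166) = 29802.
Ed = (dQ/dP)·(P/Q) = −103 × (166/29802) = -0.5737…

-0.57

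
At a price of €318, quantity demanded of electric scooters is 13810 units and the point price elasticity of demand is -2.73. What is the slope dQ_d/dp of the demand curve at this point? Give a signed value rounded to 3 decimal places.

-118.558

Ed = (dQ_d/dp)·(p/Q_d) ⇒ dQ_d/dp = Ed·Q_d/p = (-2.73)·13810/318 = -118.55754…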